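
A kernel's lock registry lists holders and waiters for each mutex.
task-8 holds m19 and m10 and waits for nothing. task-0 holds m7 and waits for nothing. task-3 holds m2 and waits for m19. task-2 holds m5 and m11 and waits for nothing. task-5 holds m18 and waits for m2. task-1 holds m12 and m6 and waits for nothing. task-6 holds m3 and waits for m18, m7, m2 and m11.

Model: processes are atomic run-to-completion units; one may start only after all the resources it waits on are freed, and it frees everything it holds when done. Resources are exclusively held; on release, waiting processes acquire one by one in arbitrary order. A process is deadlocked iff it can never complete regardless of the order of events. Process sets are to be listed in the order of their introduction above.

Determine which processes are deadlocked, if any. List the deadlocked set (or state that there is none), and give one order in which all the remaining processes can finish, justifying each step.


Nothing here is deadlocked.
Key observation: the waits form no ring: some process can always run, and its releases unblock the others one by one.
One completion order for the rest: task-0, task-8, task-1, task-3, task-2, task-5, task-6.
Walking it through:
  task-0: no waits; runs immediately, freeing m7
  task-8: no waits; runs immediately, freeing m19 and m10
  task-1: no waits; runs immediately, freeing m12 and m6
  run task-3 (all its waits — m19 — are resolved); releases m2
  task-2: no waits; runs immediately, freeing m5 and m11
  run task-5 (all its waits — m2 — are resolved); releases m18
  run task-6 (all its waits — m18, m7, m2 and m11 — are resolved); releases m3


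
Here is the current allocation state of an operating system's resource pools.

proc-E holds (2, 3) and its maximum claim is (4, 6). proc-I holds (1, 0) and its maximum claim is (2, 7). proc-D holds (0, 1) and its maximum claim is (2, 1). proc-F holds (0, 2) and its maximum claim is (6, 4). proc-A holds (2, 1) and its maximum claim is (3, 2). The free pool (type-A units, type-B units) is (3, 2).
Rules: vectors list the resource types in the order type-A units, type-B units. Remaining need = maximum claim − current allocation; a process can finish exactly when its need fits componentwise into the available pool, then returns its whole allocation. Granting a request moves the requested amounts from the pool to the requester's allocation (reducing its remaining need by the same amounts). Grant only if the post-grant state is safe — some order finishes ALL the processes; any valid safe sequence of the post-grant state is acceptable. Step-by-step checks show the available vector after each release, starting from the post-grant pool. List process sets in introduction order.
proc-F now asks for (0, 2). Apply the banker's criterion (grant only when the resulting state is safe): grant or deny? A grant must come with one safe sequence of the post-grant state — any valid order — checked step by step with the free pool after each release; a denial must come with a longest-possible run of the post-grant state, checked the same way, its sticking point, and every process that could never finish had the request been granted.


DENY. Granting would leave the state unsafe.
Key observation: after proc-D, proc-A the pool peaks at (5, 2), and each blocked process is short somewhere: proc-E on type-B units; proc-I on type-B units; proc-F on type-A units.
After a pretend grant, a maximal execution: proc-D, proc-A — then nothing else fits. Verifying each step:
  pool = (3, 0)
  proc-D: need (2, 0) fits (3, 0); releases (0, 1), pool now (3, 1)
  proc-A: need (1, 1) fits (3, 1); releases (2, 1), pool now (5, 2)
  proc-E cannot run: need (2, 3) vs free (5, 2) (insufficient type-B units)
  proc-I cannot run: need (1, 7) vs free (5, 2) (insufficient type-B units)
  proc-F cannot run: need (6, 0) vs free (5, 2) (insufficient type-A units)
Processes that could never finish after the grant: proc-E, proc-I and proc-F.


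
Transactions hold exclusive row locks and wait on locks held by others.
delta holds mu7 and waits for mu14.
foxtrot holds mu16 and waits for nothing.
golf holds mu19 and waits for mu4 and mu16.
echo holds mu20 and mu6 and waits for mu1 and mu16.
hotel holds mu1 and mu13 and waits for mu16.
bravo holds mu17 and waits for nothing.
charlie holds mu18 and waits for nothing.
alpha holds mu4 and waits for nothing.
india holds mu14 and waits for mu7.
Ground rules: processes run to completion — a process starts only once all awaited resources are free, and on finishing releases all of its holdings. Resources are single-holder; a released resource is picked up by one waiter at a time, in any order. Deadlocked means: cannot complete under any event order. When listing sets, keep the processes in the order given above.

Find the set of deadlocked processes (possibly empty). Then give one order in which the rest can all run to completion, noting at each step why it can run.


The deadlocked set is delta and india.
Key observation: along delta -> india -> delta, each member waits on what the next one holds — a deadlock; no other process is dragged down with it.
A valid finishing order for the others: charlie, bravo, foxtrot, alpha, golf, hotel, echo.
Step-by-step check:
  charlie waits on nothing -> runs at once and releases mu18
  bravo waits on nothing -> runs at once and releases mu17
  foxtrot waits on nothing -> runs at once and releases mu16
  alpha waits on nothing -> runs at once and releases mu4
  run golf (all its waits — mu4 and mu16 — are resolved); releases mu19
  run hotel (all its waits — mu16 — are resolved); releases mu1 and mu13
  run echo (all its waits — mu1 and mu16 — are resolved); releases mu20 and mu6


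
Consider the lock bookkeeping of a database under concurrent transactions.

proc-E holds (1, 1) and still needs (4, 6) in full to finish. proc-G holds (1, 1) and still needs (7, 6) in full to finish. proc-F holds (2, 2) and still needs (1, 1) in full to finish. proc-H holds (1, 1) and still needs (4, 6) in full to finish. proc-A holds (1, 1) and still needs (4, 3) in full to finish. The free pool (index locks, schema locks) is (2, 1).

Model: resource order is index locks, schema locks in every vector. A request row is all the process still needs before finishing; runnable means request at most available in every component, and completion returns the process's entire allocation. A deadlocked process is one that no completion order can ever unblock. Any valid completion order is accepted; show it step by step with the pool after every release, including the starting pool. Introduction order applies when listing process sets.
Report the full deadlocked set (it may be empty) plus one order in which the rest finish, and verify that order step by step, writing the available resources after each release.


Deadlocked set: proc-E, proc-G and proc-H.
Key observation: the pool after proc-F, proc-A is (5, 4); every surviving request exceeds it in schema locks, so progress ends there.
One completion order for the rest: proc-F, proc-A. Verifying each step:
  pool = (2, 1)
  run proc-F (needs (1, 1), free (2, 1)); after release of (2, 2) the pool is (4, 3)
  run proc-A (needs (4, 3), free (4, 3)); after release of (1, 1) the pool is (5, 4)
None of the blocked processes ever fits:
  blocked: proc-E wants (4, 6), pool (5, 4) — not enough schema locks
  blocked: proc-G wants (7, 6), pool (5, 4) — not enough index locks and schema locks
  blocked: proc-H wants (4, 6), pool (5, 4) — not enough schema locks


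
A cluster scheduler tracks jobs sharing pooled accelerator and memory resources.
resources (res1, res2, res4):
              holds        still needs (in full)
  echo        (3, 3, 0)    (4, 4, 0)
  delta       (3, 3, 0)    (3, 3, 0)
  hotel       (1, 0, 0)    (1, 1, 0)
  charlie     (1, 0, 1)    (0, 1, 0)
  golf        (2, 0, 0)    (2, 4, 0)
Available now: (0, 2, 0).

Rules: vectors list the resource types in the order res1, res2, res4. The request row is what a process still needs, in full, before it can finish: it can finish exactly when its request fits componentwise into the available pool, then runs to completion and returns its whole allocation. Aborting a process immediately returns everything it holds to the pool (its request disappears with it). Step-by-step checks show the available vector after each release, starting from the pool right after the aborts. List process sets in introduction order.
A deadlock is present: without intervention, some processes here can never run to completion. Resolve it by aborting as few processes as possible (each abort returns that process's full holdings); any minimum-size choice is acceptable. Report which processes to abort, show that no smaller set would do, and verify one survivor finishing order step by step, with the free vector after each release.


Minimum abort set: echo.
Key observation: the deadlocked golf becomes finishable only because echo released (3, 3, 0); it completes at step 2 below.
Minimality: the empty abort set fails — the state is deadlocked as it stands.
Survivors finish in the order: charlie, golf, delta, hotel. Verifying each step (pool after the aborts first):
  pool = (3, 5, 0)
  run charlie (needs (0, 1, 0), free (3, 5, 0)); after release of (1, 0, 1) the pool is (4, 5, 1)
  run golf (needs (2, 4, 0), free (4, 5, 1)); after release of (2, 0, 0) the pool is (6, 5, 1)
  run delta (needs (3, 3, 0), free (6, 5, 1)); after release of (3, 3, 0) the pool is (9, 8, 1)
  run hotel (needs (1, 1, 0), free (9, 8, 1)); after release of (1, 0, 0) the pool is (10, 8, 1)


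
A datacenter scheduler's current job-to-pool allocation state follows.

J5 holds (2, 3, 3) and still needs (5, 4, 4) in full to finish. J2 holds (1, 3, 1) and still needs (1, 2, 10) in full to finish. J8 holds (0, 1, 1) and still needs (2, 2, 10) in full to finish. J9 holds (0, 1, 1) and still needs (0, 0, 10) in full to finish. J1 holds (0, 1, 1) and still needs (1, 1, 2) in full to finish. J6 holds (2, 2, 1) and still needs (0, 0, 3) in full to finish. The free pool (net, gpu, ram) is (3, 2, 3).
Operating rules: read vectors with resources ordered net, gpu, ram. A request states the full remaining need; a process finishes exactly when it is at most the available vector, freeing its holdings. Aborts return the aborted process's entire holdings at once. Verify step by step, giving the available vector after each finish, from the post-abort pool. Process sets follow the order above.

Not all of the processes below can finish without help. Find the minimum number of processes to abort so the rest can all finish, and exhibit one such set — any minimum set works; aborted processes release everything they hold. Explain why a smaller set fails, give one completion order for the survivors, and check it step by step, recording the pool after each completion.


The answer: abort J2 and J8.
Key observation: J9 could never have finished before the abort; with (1, 4, 2) returned by J2 and J8, it fits at step 4.
Why nothing smaller works — every single abort fails: J5 alone leaves J2 blocked (short on ram); J2 alone leaves J8 blocked (short on ram); J8 alone leaves J2 blocked (short on ram); J9 alone leaves J2 blocked (short on ram); J1 alone leaves J2 blocked (short on ram); J6 alone leaves J2 blocked (short on ram).
The survivors complete as J1, J6, J5, J9. Walking it through (starting from the post-abort pool):
  pool = (4, 6, 5)
  J1: need (1, 1, 2) fits (4, 6, 5); releases (0, 1, 1), pool now (4, 7, 6)
  J6: need (0, 0, 3) fits (4, 7, 6); releases (2, 2, 1), pool now (6, 9, 7)
  J5: need (5, 4, 4) fits (6, 9, 7); releases (2, 3, 3), pool now (8, 12, 10)
  J9: need (0, 0, 10) fits (8, 12, 10); releases (0, 1, 1), pool now (8, 13, 11)


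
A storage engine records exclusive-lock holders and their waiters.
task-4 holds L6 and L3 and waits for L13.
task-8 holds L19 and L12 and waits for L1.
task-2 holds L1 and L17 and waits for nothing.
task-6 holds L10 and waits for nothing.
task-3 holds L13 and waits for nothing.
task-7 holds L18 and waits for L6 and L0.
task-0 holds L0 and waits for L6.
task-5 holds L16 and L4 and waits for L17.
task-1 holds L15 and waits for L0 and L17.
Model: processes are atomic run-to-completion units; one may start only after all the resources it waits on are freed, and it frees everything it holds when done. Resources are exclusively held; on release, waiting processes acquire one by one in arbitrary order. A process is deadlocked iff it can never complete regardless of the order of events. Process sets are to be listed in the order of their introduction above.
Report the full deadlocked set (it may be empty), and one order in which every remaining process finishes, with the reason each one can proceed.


The deadlocked set is empty.
Key observation: no waiting chain loops back on itself — every chain ends at a process that waits on nothing, so everyone eventually runs.
The rest can finish in the order task-2, task-3, task-5, task-4, task-0, task-1, task-6, task-7, task-8.
Check, step by step:
  run task-2 (it waits on nothing); releases L1 and L17
  run task-3 (it waits on nothing); releases L13
  task-5 waits on L17 — all released -> runs and releases L16 and L4
  task-4 waits on L13 — all released -> runs and releases L6 and L3
  task-0 waits on L6 — all released -> runs and releases L0
  task-1 waits on L0 and L17 — all released -> runs and releases L15
  run task-6 (it waits on nothing); releases L10
  task-7 waits on L6 and L0 — all released -> runs and releases L18
  task-8 waits on L1 — all released -> runs and releases L19 and L12


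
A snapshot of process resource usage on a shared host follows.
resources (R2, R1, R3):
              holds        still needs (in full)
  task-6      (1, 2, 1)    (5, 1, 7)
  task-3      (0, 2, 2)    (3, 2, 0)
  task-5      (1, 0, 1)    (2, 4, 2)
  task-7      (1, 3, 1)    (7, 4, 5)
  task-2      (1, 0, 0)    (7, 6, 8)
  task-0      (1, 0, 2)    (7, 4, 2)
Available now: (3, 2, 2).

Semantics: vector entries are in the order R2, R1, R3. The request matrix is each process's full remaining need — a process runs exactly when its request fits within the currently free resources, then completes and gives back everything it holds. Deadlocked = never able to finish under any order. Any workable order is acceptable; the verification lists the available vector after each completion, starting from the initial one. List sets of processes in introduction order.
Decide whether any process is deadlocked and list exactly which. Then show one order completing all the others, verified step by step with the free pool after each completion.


Deadlocked set: task-6, task-7, task-2 and task-0.
Key observation: no order helps: past task-3, task-5, the free pool tops out at (4, 4, 5), below what each blocked process needs in R2.
The rest can finish in the order task-3, task-5. Step-by-step check:
  pool = (3, 2, 2)
  task-3: need (3, 2, 0) fits (3, 2, 2); releases (0, 2, 2), pool now (3, 4, 4)
  task-5: need (2, 4, 2) fits (3, 4, 4); releases (1, 0, 1), pool now (4, 4, 5)
The stuck group stays short no matter what:
  blocked: task-6 wants (5, 1, 7), pool (4, 4, 5) — not enough R2 and R3
  blocked: task-7 wants (7, 4, 5), pool (4, 4, 5) — not enough R2
  blocked: task-2 wants (7, 6, 8), pool (4, 4, 5) — not enough R2, R1 and R3
  blocked: task-0 wants (7, 4, 2), pool (4, 4, 5) — not enough R2


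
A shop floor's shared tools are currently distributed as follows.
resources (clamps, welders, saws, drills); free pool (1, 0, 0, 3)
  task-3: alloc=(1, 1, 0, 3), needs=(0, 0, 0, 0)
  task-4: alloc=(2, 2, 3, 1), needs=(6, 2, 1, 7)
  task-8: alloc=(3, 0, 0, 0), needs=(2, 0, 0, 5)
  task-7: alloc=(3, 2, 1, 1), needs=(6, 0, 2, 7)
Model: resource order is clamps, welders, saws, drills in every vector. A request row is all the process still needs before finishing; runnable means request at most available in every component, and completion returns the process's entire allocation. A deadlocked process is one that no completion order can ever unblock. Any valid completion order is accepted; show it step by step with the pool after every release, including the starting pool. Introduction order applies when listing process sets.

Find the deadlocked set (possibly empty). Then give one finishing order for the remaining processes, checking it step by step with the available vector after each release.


Deadlocked: task-4 and task-7.
Key observation: task-3, task-8 can finish, but then (5, 1, 0, 6) is all there is, and the blocked group's clamps demands exceed it.
A valid finishing order for the others: task-3, task-8. Walking it through:
  pool = (1, 0, 0, 3)
  task-3: need (0, 0, 0, 0) fits (1, 0, 0, 3); releases (1, 1, 0, 3), pool now (2, 1, 0, 6)
  task-8: need (2, 0, 0, 5) fits (2, 1, 0, 6); releases (3, 0, 0, 0), pool now (5, 1, 0, 6)
None of the blocked processes ever fits:
  blocked: task-4 wants (6, 2, 1, 7), pool (5, 1, 0, 6) — not enough clamps, welders, saws and drills
  blocked: task-7 wants (6, 0, 2, 7), pool (5, 1, 0, 6) — not enough clamps, saws and drills


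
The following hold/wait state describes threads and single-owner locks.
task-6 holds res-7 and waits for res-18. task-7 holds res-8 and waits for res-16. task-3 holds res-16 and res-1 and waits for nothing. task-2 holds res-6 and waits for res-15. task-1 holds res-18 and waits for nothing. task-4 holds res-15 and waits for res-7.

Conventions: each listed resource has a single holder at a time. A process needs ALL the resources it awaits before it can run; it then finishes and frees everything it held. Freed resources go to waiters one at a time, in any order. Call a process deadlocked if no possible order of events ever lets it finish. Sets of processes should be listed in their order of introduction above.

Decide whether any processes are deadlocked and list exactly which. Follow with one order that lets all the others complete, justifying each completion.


No process is deadlocked.
Key observation: all waits point, directly or indirectly, at processes that can finish, so nothing is permanently blocked.
One completion order for the rest: task-1, task-6, task-3, task-7, task-4, task-2.
Check, step by step:
  task-1 waits on nothing -> runs at once and releases res-18
  task-6: everything it awaited (res-18) is free; runs, freeing res-7
  task-3 waits on nothing -> runs at once and releases res-16 and res-1
  task-7: everything it awaited (res-16) is free; runs, freeing res-8
  task-4: everything it awaited (res-7) is free; runs, freeing res-15
  task-2: everything it awaited (res-15) is free; runs, freeing res-6


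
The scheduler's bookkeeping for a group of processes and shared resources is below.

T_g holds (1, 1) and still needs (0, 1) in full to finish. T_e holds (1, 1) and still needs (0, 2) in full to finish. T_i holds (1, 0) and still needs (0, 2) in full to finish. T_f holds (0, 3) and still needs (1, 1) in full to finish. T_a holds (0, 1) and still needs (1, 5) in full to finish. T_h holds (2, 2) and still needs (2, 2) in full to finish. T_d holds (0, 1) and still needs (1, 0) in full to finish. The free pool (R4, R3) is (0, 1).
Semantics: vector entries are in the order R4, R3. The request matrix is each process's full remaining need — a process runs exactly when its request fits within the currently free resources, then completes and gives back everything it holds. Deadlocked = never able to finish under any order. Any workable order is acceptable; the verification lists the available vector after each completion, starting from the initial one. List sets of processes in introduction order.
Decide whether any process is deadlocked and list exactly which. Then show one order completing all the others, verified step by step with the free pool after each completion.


Nothing here is deadlocked.
Key observation: the pool covers T_g at once, and every later process fits after earlier releases.
The rest can finish in the order T_g, T_i, T_f, T_a, T_h, T_e, T_d. Check, step by step:
  pool = (0, 1)
  run T_g (needs (0, 1), free (0, 1)); after release of (1, 1) the pool is (1, 2)
  run T_i (needs (0, 2), free (1, 2)); after release of (1, 0) the pool is (2, 2)
  run T_f (needs (1, 1), free (2, 2)); after release of (0, 3) the pool is (2, 5)
  run T_a (needs (1, 5), free (2, 5)); after release of (0, 1) the pool is (2, 6)
  run T_h (needs (2, 2), free (2, 6)); after release of (2, 2) the pool is (4, 8)
  run T_e (needs (0, 2), free (4, 8)); after release of (1, 1) the pool is (5, 9)
  run T_d (needs (1, 0), free (5, 9)); after release of (0, 1) the pool is (5, 10)


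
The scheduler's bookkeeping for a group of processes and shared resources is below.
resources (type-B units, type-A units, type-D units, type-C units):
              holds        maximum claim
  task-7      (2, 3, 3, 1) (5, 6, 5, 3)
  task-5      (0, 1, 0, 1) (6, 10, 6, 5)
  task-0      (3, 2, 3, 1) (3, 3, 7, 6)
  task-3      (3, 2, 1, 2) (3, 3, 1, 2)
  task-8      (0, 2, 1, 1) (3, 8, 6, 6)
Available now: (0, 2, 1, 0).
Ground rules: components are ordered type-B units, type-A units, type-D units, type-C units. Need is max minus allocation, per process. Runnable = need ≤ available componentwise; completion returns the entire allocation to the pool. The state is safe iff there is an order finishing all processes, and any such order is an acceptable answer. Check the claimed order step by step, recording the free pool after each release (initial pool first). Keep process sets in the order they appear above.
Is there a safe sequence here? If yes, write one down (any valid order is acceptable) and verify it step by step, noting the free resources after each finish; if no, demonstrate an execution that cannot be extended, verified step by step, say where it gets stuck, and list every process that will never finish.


The state is UNSAFE.
Key observation: once task-3, task-7 finish, the pool peaks at (5, 7, 5, 3) — and every remaining process still needs more type-C units than that.
The run task-3, task-7 cannot be extended any further. Verifying each step:
  pool = (0, 2, 1, 0)
  task-3 needs (0, 1, 0, 0) <= (0, 2, 1, 0) -> finishes; pool += (3, 2, 1, 2) = (3, 4, 2, 2)
  task-7 needs (3, 3, 2, 2) <= (3, 4, 2, 2) -> finishes; pool += (2, 3, 3, 1) = (5, 7, 5, 3)
  blocked: task-5 wants (6, 9, 6, 4), pool (5, 7, 5, 3) — not enough type-B units, type-A units, type-D units and type-C units
  blocked: task-0 wants (0, 1, 4, 5), pool (5, 7, 5, 3) — not enough type-C units
  blocked: task-8 wants (3, 6, 5, 5), pool (5, 7, 5, 3) — not enough type-C units
Processes that can never finish: task-5, task-0 and task-8.


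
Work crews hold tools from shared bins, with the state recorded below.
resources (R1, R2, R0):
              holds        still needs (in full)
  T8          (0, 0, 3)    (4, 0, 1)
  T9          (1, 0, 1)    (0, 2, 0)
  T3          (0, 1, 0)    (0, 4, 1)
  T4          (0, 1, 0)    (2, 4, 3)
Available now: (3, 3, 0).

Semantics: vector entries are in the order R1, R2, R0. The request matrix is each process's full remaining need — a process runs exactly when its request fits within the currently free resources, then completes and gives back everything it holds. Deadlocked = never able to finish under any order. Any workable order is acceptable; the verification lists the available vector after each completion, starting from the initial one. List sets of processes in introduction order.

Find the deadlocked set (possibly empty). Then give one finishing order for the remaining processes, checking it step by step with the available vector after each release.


Deadlocked set: T3 and T4.
Key observation: T9, T8 can finish, but then (4, 3, 4) is all there is, and the blocked group's R2 demands exceed it.
A valid finishing order for the others: T9, T8. Verifying each step:
  pool = (3, 3, 0)
  T9: need (0, 2, 0) fits (3, 3, 0); releases (1, 0, 1), pool now (4, 3, 1)
  T8: need (4, 0, 1) fits (4, 3, 1); releases (0, 0, 3), pool now (4, 3, 4)
The blocked processes can never fit:
  T3 cannot run: need (0, 4, 1) vs free (4, 3, 4) (insufficient R2)
  T4 cannot run: need (2, 4, 3) vs free (4, 3, 4) (insufficient R2)


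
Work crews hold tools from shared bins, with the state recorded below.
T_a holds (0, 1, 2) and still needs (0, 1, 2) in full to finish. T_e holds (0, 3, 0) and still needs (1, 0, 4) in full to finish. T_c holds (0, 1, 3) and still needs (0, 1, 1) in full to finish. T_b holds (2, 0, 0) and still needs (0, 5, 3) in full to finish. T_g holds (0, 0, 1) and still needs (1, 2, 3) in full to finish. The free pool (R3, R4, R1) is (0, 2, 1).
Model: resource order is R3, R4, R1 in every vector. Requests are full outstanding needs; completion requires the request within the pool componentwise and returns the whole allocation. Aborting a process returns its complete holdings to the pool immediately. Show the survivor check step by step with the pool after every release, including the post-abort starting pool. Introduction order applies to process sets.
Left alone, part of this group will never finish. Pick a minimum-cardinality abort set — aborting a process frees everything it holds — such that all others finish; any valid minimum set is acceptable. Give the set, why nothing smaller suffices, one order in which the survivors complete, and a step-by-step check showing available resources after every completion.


The answer: abort T_e.
Key observation: T_b was stuck for good until T_e gave back (0, 3, 0); in the order shown it finishes at step 2.
Why nothing smaller works: aborting no one leaves the state deadlocked as given.
Survivors finish in the order: T_c, T_b, T_g, T_a. Check, step by step (pool after the aborts first):
  pool = (0, 5, 1)
  T_c: need (0, 1, 1) fits (0, 5, 1); releases (0, 1, 3), pool now (0, 6, 4)
  T_b: need (0, 5, 3) fits (0, 6, 4); releases (2, 0, 0), pool now (2, 6, 4)
  T_g: need (1, 2, 3) fits (2, 6, 4); releases (0, 0, 1), pool now (2, 6, 5)
  T_a: need (0, 1, 2) fits (2, 6, 5); releases (0, 1, 2), pool now (2, 7, 7)


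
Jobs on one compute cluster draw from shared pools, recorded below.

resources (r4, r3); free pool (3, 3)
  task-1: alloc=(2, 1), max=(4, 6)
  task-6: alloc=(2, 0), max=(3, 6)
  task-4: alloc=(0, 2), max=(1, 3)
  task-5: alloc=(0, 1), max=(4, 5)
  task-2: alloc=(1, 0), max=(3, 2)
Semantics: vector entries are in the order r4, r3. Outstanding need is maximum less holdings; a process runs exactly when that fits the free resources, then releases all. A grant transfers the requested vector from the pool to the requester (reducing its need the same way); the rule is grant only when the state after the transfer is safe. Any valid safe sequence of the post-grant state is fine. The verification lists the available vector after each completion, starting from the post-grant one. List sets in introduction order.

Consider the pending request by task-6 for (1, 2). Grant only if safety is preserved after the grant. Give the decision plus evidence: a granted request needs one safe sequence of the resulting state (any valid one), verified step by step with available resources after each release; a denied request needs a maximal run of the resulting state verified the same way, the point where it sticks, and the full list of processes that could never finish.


DENY: after the grant no complete ordering would exist.
Key observation: after task-4, task-2 complete, (3, 3) is the best the pool ever gets, yet each leftover process wants more r3.
After a pretend grant, a maximal execution: task-4, task-2 — then nothing else fits. Check, step by step:
  pool = (2, 1)
  task-4 needs (1, 1) <= (2, 1) -> finishes; pool += (0, 2) = (2, 3)
  task-2 needs (2, 2) <= (2, 3) -> finishes; pool += (1, 0) = (3, 3)
  task-1 cannot run: need (2, 5) vs free (3, 3) (insufficient r3)
  task-6 cannot run: need (0, 4) vs free (3, 3) (insufficient r3)
  task-5 cannot run: need (4, 4) vs free (3, 3) (insufficient r4 and r3)
Processes that could never finish after the grant: task-1, task-6 and task-5.


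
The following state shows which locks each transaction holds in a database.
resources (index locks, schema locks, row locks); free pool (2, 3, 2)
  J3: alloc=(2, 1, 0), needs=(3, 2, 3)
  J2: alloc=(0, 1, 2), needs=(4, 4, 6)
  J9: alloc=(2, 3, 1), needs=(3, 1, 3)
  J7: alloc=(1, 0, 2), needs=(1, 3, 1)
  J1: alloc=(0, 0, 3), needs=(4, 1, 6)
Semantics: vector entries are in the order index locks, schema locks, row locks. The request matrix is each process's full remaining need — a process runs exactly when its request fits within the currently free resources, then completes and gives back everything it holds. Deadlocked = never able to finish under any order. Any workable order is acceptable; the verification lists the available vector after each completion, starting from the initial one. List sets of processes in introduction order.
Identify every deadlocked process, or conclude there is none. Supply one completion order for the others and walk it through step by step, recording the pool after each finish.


The deadlocked set is J2 and J1.
Key observation: no order helps: past J7, J9, J3, the free pool tops out at (7, 7, 5), below what each blocked process needs in row locks.
The rest can finish in the order J7, J9, J3. Walking it through:
  pool = (2, 3, 2)
  run J7 (needs (1, 3, 1), free (2, 3, 2)); after release of (1, 0, 2) the pool is (3, 3, 4)
  run J9 (needs (3, 1, 3), free (3, 3, 4)); after release of (2, 3, 1) the pool is (5, 6, 5)
  run J3 (needs (3, 2, 3), free (5, 6, 5)); after release of (2, 1, 0) the pool is (7, 7, 5)
None of the blocked processes ever fits:
  blocked: J2 wants (4, 4, 6), pool (7, 7, 5) — not enough row locks
  blocked: J1 wants (4, 1, 6), pool (7, 7, 5) — not enough row locks


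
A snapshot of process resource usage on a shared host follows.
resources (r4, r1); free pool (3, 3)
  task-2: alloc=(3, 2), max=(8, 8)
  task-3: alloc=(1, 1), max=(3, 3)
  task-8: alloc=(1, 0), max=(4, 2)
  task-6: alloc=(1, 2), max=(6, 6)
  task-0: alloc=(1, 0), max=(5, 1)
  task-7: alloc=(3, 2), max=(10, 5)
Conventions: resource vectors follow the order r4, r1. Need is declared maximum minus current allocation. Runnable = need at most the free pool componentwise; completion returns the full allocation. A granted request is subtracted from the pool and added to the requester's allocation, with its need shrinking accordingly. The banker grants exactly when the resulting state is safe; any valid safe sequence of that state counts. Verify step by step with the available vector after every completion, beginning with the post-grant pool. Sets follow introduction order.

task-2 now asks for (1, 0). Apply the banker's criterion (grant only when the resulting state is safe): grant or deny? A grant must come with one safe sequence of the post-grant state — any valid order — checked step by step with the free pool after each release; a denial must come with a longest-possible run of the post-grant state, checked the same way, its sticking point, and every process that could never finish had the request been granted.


GRANT: granting preserves safety; a valid post-grant sequence is task-3, task-8, task-0, task-6, task-2, task-7.
Key observation: even at the reduced pool (2, 3), task-3 fits immediately, so safety survives the grant.
Verifying the post-grant state step by step:
  pool = (2, 3)
  task-3: need (2, 2) fits (2, 3); releases (1, 1), pool now (3, 4)
  task-8: need (3, 2) fits (3, 4); releases (1, 0), pool now (4, 4)
  task-0: need (4, 1) fits (4, 4); releases (1, 0), pool now (5, 4)
  task-6: need (5, 4) fits (5, 4); releases (1, 2), pool now (6, 6)
  task-2: need (4, 6) fits (6, 6); releases (4, 2), pool now (10, 8)
  task-7: need (7, 3) fits (10, 8); releases (3, 2), pool now (13, 10)


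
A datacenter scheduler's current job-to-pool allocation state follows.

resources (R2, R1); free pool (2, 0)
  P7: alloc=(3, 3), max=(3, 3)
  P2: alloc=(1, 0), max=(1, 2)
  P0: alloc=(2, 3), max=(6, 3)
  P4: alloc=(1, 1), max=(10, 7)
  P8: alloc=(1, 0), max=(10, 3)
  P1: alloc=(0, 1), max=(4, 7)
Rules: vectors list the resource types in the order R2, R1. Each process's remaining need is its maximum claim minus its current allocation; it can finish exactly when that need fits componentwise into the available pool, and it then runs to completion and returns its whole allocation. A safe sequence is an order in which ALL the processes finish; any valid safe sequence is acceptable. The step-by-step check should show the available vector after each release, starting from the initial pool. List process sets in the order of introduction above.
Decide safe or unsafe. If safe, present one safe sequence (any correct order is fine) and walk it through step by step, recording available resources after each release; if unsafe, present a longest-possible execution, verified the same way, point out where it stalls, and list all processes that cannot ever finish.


UNSAFE — no complete ordering exists.
Key observation: R2 is the bottleneck — with P7, P0, P2, P1 done the pool holds (8, 7), short of every remaining need.
Going as far as possible: P7, P0, P2, P1; after that, nothing fits. Check, step by step:
  pool = (2, 0)
  P7: need (0, 0) fits (2, 0); releases (3, 3), pool now (5, 3)
  P0: need (4, 0) fits (5, 3); releases (2, 3), pool now (7, 6)
  P2: need (0, 2) fits (7, 6); releases (1, 0), pool now (8, 6)
  P1: need (4, 6) fits (8, 6); releases (0, 1), pool now (8, 7)
  P4 still needs (9, 6) but only (8, 7) is free — short on R2
  P8 still needs (9, 3) but only (8, 7) is free — short on R2
Never able to finish: P4 and P8.


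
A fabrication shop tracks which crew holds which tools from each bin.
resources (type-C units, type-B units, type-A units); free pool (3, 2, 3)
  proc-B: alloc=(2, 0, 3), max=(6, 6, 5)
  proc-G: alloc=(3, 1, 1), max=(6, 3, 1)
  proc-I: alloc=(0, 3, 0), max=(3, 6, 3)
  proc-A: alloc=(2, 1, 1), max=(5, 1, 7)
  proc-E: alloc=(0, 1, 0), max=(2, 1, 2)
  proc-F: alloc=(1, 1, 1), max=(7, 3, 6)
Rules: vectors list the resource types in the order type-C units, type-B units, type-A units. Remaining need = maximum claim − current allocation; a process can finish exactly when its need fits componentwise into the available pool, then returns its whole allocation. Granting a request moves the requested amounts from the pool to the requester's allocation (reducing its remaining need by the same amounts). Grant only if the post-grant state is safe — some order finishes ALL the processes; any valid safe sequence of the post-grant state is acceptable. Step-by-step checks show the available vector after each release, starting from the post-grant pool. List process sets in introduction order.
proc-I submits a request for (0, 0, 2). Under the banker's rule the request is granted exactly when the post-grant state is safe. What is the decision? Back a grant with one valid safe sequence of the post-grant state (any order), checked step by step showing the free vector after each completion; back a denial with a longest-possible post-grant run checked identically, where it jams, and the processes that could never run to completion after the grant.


GRANT. The post-grant state is safe; one safe sequence: proc-G, proc-E, proc-I, proc-B, proc-F, proc-A.
Key observation: the transfer keeps a workable pool ((3, 2, 1)); proc-G starts the safe sequence.
Check on the post-grant state, step by step:
  pool = (3, 2, 1)
  run proc-G (needs (3, 2, 0), free (3, 2, 1)); after release of (3, 1, 1) the pool is (6, 3, 2)
  run proc-E (needs (2, 0, 2), free (6, 3, 2)); after release of (0, 1, 0) the pool is (6, 4, 2)
  run proc-I (needs (3, 3, 1), free (6, 4, 2)); after release of (0, 3, 2) the pool is (6, 7, 4)
  run proc-B (needs (4, 6, 2), free (6, 7, 4)); after release of (2, 0, 3) the pool is (8, 7, 7)
  run proc-F (needs (6, 2, 5), free (8, 7, 7)); after release of (1, 1, 1) the pool is (9, 8, 8)
  run proc-A (needs (3, 0, 6), free (9, 8, 8)); after release of (2, 1, 1) the pool is (11, 9, 9)


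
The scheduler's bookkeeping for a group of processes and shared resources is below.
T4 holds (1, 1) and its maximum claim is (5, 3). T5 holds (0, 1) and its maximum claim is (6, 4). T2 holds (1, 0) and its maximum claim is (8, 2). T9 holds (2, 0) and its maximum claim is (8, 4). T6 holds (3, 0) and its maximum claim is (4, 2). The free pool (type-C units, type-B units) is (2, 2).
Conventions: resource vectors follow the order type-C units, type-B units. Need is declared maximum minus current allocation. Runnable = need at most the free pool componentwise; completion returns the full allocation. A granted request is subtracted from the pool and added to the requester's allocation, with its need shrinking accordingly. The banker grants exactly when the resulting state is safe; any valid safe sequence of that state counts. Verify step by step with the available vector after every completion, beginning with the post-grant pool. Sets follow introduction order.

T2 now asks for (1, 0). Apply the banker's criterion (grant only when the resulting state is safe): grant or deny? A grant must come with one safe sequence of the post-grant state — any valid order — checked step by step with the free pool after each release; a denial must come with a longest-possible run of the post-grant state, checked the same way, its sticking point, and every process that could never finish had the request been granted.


DENY. Granting would leave the state unsafe.
Key observation: type-C units is the bottleneck — with T6, T4 done the pool holds (5, 3), short of every remaining need.
After a pretend grant, a maximal execution: T6, T4 — then nothing else fits. Verifying each step:
  pool = (1, 2)
  run T6 (needs (1, 2), free (1, 2)); after release of (3, 0) the pool is (4, 2)
  run T4 (needs (4, 2), free (4, 2)); after release of (1, 1) the pool is (5, 3)
  T5 still needs (6, 3) but only (5, 3) is free — short on type-C units
  T2 still needs (6, 2) but only (5, 3) is free — short on type-C units
  T9 still needs (6, 4) but only (5, 3) is free — short on type-C units and type-B units
Post-grant, the permanently blocked set is T5, T2 and T9.


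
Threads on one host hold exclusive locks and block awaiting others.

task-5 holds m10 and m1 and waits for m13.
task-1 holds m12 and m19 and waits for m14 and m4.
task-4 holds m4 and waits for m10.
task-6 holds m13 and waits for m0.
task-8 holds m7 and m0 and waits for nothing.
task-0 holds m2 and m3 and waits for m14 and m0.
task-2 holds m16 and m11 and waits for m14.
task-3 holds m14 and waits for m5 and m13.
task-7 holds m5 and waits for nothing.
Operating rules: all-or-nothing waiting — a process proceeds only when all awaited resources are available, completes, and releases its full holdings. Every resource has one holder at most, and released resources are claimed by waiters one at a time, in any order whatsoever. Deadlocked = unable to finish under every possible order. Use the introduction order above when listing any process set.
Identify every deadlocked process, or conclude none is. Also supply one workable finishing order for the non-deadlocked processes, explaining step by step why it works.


Nothing here is deadlocked.
Key observation: all waits point, directly or indirectly, at processes that can finish, so nothing is permanently blocked.
A valid finishing order for the others: task-8, task-7, task-6, task-5, task-4, task-3, task-1, task-0, task-2.
Walking it through:
  run task-8 (it waits on nothing); releases m7 and m0
  run task-7 (it waits on nothing); releases m5
  task-6 waits on m0 — all released -> runs and releases m13
  task-5 waits on m13 — all released -> runs and releases m10 and m1
  task-4 waits on m10 — all released -> runs and releases m4
  task-3 waits on m5 and m13 — all released -> runs and releases m14
  task-1 waits on m14 and m4 — all released -> runs and releases m12 and m19
  task-0 waits on m14 and m0 — all released -> runs and releases m2 and m3
  task-2 waits on m14 — all released -> runs and releases m16 and m11


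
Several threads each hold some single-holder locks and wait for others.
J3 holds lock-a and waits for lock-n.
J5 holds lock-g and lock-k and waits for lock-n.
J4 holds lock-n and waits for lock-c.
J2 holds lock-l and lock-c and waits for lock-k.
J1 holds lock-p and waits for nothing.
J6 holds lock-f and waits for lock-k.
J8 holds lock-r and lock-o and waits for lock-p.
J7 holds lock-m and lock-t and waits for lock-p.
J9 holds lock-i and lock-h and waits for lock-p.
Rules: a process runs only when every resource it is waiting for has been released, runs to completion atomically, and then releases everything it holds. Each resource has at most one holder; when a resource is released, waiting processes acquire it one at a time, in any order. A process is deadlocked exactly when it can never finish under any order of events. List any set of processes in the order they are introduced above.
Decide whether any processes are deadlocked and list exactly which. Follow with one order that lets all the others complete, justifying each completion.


Deadlocked: J3, J5, J4, J2 and J6.
Key observation: the waits loop around J4 -> J2 -> J5 -> J4 with no way out; J3 and J6 wait into the deadlock from upstream.
The rest can finish in the order J1, J9, J7, J8.
Verifying each step:
  run J1 (it waits on nothing); releases lock-p
  run J9 (all its waits — lock-p — are resolved); releases lock-i and lock-h
  run J7 (all its waits — lock-p — are resolved); releases lock-m and lock-t
  run J8 (all its waits — lock-p — are resolved); releases lock-r and lock-o
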